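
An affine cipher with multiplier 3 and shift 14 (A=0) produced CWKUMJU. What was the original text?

WUQCIHC

The inverse of 3 mod 26 is 9, since 3·9=27≡1. Apply D(y)=9·(y−14) mod 26:
C(2): 9·(2−14)=-108≡22 → W
W(22): 9·(22−14)=72≡20 → U
K(10): 9·(10−14)=-36≡16 → Q
U(20): 9·(20−14)=54≡2 → C
M(12): 9·(12−14)=-18≡8 → I
J(9): 9·(9−14)=-45≡7 → H
U(20): 9·(20−14)=54≡2 → C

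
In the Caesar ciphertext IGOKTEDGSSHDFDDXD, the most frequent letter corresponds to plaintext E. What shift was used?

25

The most frequent ciphertext letter is D (appears 5 times).
D is position 3; E is position 4.
Shift = -1≡25.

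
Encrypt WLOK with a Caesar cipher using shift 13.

W(22): 22+13=35≡9 → J
L(11): 11+13=24 → Y
O(14): 14+13=27≡1 → B
K(10): 10+13=23 → X

JYBX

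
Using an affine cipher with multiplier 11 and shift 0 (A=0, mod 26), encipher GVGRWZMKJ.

G(6): 11·6+0=66≡14 → O
V(21): 11·21+0=231≡23 → X
G(6): 11·6+0=66≡14 → O
R(17): 11·17+0=187≡5 → F
W(22): 11·22+0=242≡8 → I
Z(25): 11·25+0=275≡15 → P
M(12): 11·12+0=132≡2 → C
K(10): 11·10+0=110≡6 → G
J(9): 11·9+0=99≡21 → V

OXOFIPCGV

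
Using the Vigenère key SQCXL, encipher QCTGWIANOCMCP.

ISVDHAQPLNESR

Repeat the key across the message: SQCXLSQCXLSQC
Q(16)+S(18): 34≡8 → I
C(2)+Q(16): 18 → S
T(19)+C(2): 21 → V
G(6)+X(23): 29≡3 → D
W(22)+L(11): 33≡7 → H
I(8)+S(18): 26≡0 → A
A(0)+Q(16): 16 → Q
N(13)+C(2): 15 → P
O(14)+X(23): 37≡11 → L
C(2)+L(11): 13 → N
M(12)+S(18): 30≡4 → E
C(2)+Q(16): 18 → S
P(15)+C(2): 17 → R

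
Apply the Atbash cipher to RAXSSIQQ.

IZCHHRJJ

R(17) → I(8)
A(0) → Z(25)
X(23) → C(2)
S(18) → H(7)
S(18) → H(7)
I(8) → R(17)
Q(16) → J(9)
Q(16) → J(9)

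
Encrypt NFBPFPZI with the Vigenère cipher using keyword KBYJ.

XGZYPQXR

Repeat the key across the message: KBYJKBYJ
N(13)+K(10): 23 → X
F(5)+B(1): 6 → G
B(1)+Y(24): 25 → Z
P(15)+J(9): 24 → Y
F(5)+K(10): 15 → P
P(15)+B(1): 16 → Q
Z(25)+Y(24): 49≡23 → X
I(8)+J(9): 17 → R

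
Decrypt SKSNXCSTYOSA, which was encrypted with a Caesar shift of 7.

LDLGQVLMRHLT

S(18): 18−7=11 → L
K(10): 10−7=3 → D
S(18): 18−7=11 → L
N(13): 13−7=6 → G
X(23): 23−7=16 → Q
C(2): 2−7=-5≡21 → V
S(18): 18−7=11 → L
T(19): 19−7=12 → M
Y(24): 24−7=17 → R
O(14): 14−7=7 → H
S(18): 18−7=11 → L
A(0): 0−7=-7≡19 → T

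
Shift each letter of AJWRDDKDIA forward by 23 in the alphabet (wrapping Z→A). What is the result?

A(0): 0+23=23 → X
J(9): 9+23=32≡6 → G
W(22): 22+23=45≡19 → T
R(17): 17+23=40≡14 → O
D(3): 3+23=26≡0 → A
D(3): 3+23=26≡0 → A
K(10): 10+23=33≡7 → H
D(3): 3+23=26≡0 → A
I(8): 8+23=31≡5 → F
A(0): 0+23=23 → X

XGTOAAHAFX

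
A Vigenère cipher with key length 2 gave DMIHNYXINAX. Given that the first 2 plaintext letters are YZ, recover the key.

FN

Subtract each crib letter from the matching ciphertext letter (mod 26):
D(3)−Y(24)=-21≡5 → F
M(12)−Z(25)=-13≡13 → N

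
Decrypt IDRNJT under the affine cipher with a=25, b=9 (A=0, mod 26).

BGSWAQ

The inverse of 25 mod 26 is 25, since 25·25=625≡1. Apply D(y)=25·(y−9) mod 26:
I(8): 25·(8−9)=-25≡1 → B
D(3): 25·(3−9)=-150≡6 → G
R(17): 25·(17−9)=200≡18 → S
N(13): 25·(13−9)=100≡22 → W
J(9): 25·(9−9)=0 → A
T(19): 25·(19−9)=250≡16 → Q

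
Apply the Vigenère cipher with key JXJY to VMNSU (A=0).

Repeat the key across the message: JXJYJ
V(21)+J(9): 30≡4 → E
M(12)+X(23): 35≡9 → J
N(13)+J(9): 22 → W
S(18)+Y(24): 42≡16 → Q
U(20)+J(9): 29≡3 → D

EJWQD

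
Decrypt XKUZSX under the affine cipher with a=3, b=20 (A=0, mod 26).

BOATIB

The inverse of 3 mod 26 is 9, since 3·9=27≡1. Apply D(y)=9·(y−20) mod 26:
X(23): 9·(23−20)=27≡1 → B
K(10): 9·(10−20)=-90≡14 → O
U(20): 9·(20−20)=0 → A
Z(25): 9·(25−20)=45≡19 → T
S(18): 9·(18−20)=-18≡8 → I
X(23): 9·(23−20)=27≡1 → B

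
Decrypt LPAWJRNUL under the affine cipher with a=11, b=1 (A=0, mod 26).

IGHJWSUXI

The inverse of 11 mod 26 is 19, since 11·19=209≡1. Apply D(y)=19·(y−1) mod 26:
L(11): 19·(11−1)=190≡8 → I
P(15): 19·(15−1)=266≡6 → G
A(0): 19·(0−1)=-19≡7 → H
W(22): 19·(22−1)=399≡9 → J
J(9): 19·(9−1)=152≡22 → W
R(17): 19·(17−1)=304≡18 → S
N(13): 19·(13−1)=228≡20 → U
U(20): 19·(20−1)=361≡23 → X
L(11): 19·(11−1)=190≡8 → I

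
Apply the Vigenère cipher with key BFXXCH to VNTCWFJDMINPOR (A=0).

Repeat the key across the message: BFXXCHBFXXCHBF
V(21)+B(1): 22 → W
N(13)+F(5): 18 → S
T(19)+X(23): 42≡16 → Q
C(2)+X(23): 25 → Z
W(22)+C(2): 24 → Y
F(5)+H(7): 12 → M
J(9)+B(1): 10 → K
D(3)+F(5): 8 → I
M(12)+X(23): 35≡9 → J
I(8)+X(23): 31≡5 → F
N(13)+C(2): 15 → P
P(15)+H(7): 22 → W
O(14)+B(1): 15 → P
R(17)+F(5): 22 → W

WSQZYMKIJFPWPW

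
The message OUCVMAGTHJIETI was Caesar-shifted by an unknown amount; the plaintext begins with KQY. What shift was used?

4

From the crib: O(14)−K(10)=4, so the shift is 4.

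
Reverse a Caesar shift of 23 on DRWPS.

D(3): 3−23=-20≡6 → G
R(17): 17−23=-6≡20 → U
W(22): 22−23=-1≡25 → Z
P(15): 15−23=-8≡18 → S
S(18): 18−23=-5≡21 → V

GUZSV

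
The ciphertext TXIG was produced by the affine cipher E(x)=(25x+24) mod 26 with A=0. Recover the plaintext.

FBQS

The inverse of 25 mod 26 is 25, since 25·25=625≡1. Apply D(y)=25·(y−24) mod 26:
T(19): 25·(19−24)=-125≡5 → F
X(23): 25·(23−24)=-25≡1 → B
I(8): 25·(8−24)=-400≡16 → Q
G(6): 25·(6−24)=-450≡18 → S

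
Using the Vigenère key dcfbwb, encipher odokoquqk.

Repeat the key across the message: dcfbwbdcf
o(14)+d(3): 17 → r
d(3)+c(2): 5 → f
o(14)+f(5): 19 → t
k(10)+b(1): 11 → l
o(14)+w(22): 36≡10 → k
q(16)+b(1): 17 → r
u(20)+d(3): 23 → x
q(16)+c(2): 18 → s
k(10)+f(5): 15 → p

rftlkrxsp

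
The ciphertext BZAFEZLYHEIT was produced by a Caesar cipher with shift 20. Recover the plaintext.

B(1): 1−20=-19≡7 → H
Z(25): 25−20=5 → F
A(0): 0−20=-20≡6 → G
F(5): 5−20=-15≡11 → L
E(4): 4−20=-16≡10 → K
Z(25): 25−20=5 → F
L(11): 11−20=-9≡17 → R
Y(24): 24−20=4 → E
H(7): 7−20=-13≡13 → N
E(4): 4−20=-16≡10 → K
I(8): 8−20=-12≡14 → O
T(19): 19−20=-1≡25 → Z

HFGLKFRENKOZ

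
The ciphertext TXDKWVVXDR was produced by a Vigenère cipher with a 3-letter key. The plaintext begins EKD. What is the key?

PNA

Subtract each crib letter from the matching ciphertext letter (mod 26):
T(19)−E(4)=15 → P
X(23)−K(10)=13 → N
D(3)−D(3)=0 → A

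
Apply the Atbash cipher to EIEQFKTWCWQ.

VRVJUPGDXDJ

E(4) → V(21)
I(8) → R(17)
E(4) → V(21)
Q(16) → J(9)
F(5) → U(20)
K(10) → P(15)
T(19) → G(6)
W(22) → D(3)
C(2) → X(23)
W(22) → D(3)
Q(16) → J(9)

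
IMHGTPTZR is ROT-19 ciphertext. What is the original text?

PTONAWAGY

I(8): 8−19=-11≡15 → P
M(12): 12−19=-7≡19 → T
H(7): 7−19=-12≡14 → O
G(6): 6−19=-13≡13 → N
T(19): 19−19=0 → A
P(15): 15−19=-4≡22 → W
T(19): 19−19=0 → A
Z(25): 25−19=6 → G
R(17): 17−19=-2≡24 → Y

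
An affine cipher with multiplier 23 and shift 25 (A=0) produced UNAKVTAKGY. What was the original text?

The inverse of 23 mod 26 is 17, since 23·17=391≡1. Apply D(y)=17·(y−25) mod 26:
U(20): 17·(20−25)=-85≡19 → T
N(13): 17·(13−25)=-204≡4 → E
A(0): 17·(0−25)=-425≡17 → R
K(10): 17·(10−25)=-255≡5 → F
V(21): 17·(21−25)=-68≡10 → K
T(19): 17·(19−25)=-102≡2 → C
A(0): 17·(0−25)=-425≡17 → R
K(10): 17·(10−25)=-255≡5 → F
G(6): 17·(6−25)=-323≡15 → P
Y(24): 17·(24−25)=-17≡9 → J

TERFKCRFPJ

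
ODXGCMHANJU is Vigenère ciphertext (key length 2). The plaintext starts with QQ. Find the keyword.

YN

Subtract each crib letter from the matching ciphertext letter (mod 26):
O(14)−Q(16)=-2≡24 → Y
D(3)−Q(16)=-13≡13 → N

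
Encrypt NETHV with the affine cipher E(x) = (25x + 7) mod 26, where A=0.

UDOAM

N(13): 25·13+7=332≡20 → U
E(4): 25·4+7=107≡3 → D
T(19): 25·19+7=482≡14 → O
H(7): 25·7+7=182≡0 → A
V(21): 25·21+7=532≡12 → M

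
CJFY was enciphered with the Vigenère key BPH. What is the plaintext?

BUYX

Repeat the key across the ciphertext: BPHB
C(2)−B(1): 1 → B
J(9)−P(15): -6≡20 → U
F(5)−H(7): -2≡24 → Y
Y(24)−B(1): 23 → X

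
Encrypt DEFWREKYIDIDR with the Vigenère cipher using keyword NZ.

Repeat the key across the message: NZNZNZNZNZNZN
D(3)+N(13): 16 → Q
E(4)+Z(25): 29≡3 → D
F(5)+N(13): 18 → S
W(22)+Z(25): 47≡21 → V
R(17)+N(13): 30≡4 → E
E(4)+Z(25): 29≡3 → D
K(10)+N(13): 23 → X
Y(24)+Z(25): 49≡23 → X
I(8)+N(13): 21 → V
D(3)+Z(25): 28≡2 → C
I(8)+N(13): 21 → V
D(3)+Z(25): 28≡2 → C
R(17)+N(13): 30≡4 → E

QDSVEDXXVCVCE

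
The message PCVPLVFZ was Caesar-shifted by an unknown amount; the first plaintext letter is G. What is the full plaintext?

GTMGCMWQ

From the crib: P(15)−G(6)=9, so the shift is 9.
Subtract 9 from each ciphertext letter:
P(15): 15−9=6 → G
C(2): 2−9=-7≡19 → T
V(21): 21−9=12 → M
P(15): 15−9=6 → G
L(11): 11−9=2 → C
V(21): 21−9=12 → M
F(5): 5−9=-4≡22 → W
Z(25): 25−9=16 → Q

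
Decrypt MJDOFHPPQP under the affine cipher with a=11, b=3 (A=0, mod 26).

The inverse of 11 mod 26 is 19, since 11·19=209≡1. Apply D(y)=19·(y−3) mod 26:
M(12): 19·(12−3)=171≡15 → P
J(9): 19·(9−3)=114≡10 → K
D(3): 19·(3−3)=0 → A
O(14): 19·(14−3)=209≡1 → B
F(5): 19·(5−3)=38≡12 → M
H(7): 19·(7−3)=76≡24 → Y
P(15): 19·(15−3)=228≡20 → U
P(15): 19·(15−3)=228≡20 → U
Q(16): 19·(16−3)=247≡13 → N
P(15): 19·(15−3)=228≡20 → U

PKABMYUUNU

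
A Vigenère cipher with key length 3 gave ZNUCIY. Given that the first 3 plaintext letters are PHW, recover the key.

Subtract each crib letter from the matching ciphertext letter (mod 26):
Z(25)−P(15)=10 → K
N(13)−H(7)=6 → G
U(20)−W(22)=-2≡24 → Y

KGY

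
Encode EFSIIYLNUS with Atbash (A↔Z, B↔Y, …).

VUHRRBOMFH

E(4) → V(21)
F(5) → U(20)
S(18) → H(7)
I(8) → R(17)
I(8) → R(17)
Y(24) → B(1)
L(11) → O(14)
N(13) → M(12)
U(20) → F(5)
S(18) → H(7)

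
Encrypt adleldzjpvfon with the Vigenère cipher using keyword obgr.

oervzefadwlfb

Repeat the key across the message: obgrobgrobgro
a(0)+o(14): 14 → o
d(3)+b(1): 4 → e
l(11)+g(6): 17 → r
e(4)+r(17): 21 → v
l(11)+o(14): 25 → z
d(3)+b(1): 4 → e
z(25)+g(6): 31≡5 → f
j(9)+r(17): 26≡0 → a
p(15)+o(14): 29≡3 → d
v(21)+b(1): 22 → w
f(5)+g(6): 11 → l
o(14)+r(17): 31≡5 → f
n(13)+o(14): 27≡1 → b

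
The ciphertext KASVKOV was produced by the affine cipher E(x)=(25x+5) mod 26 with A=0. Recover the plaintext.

VFNKVRK

The inverse of 25 mod 26 is 25, since 25·25=625≡1. Apply D(y)=25·(y−5) mod 26:
K(10): 25·(10−5)=125≡21 → V
A(0): 25·(0−5)=-125≡5 → F
S(18): 25·(18−5)=325≡13 → N
V(21): 25·(21−5)=400≡10 → K
K(10): 25·(10−5)=125≡21 → V
O(14): 25·(14−5)=225≡17 → R
V(21): 25·(21−5)=400≡10 → K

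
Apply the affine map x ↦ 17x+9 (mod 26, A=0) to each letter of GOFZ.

HNQS

G(6): 17·6+9=111≡7 → H
O(14): 17·14+9=247≡13 → N
F(5): 17·5+9=94≡16 → Q
Z(25): 17·25+9=434≡18 → S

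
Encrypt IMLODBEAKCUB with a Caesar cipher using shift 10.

I(8): 8+10=18 → S
M(12): 12+10=22 → W
L(11): 11+10=21 → V
O(14): 14+10=24 → Y
D(3): 3+10=13 → N
B(1): 1+10=11 → L
E(4): 4+10=14 → O
A(0): 0+10=10 → K
K(10): 10+10=20 → U
C(2): 2+10=12 → M
U(20): 20+10=30≡4 → E
B(1): 1+10=11 → L

SWVYNLOKUMEL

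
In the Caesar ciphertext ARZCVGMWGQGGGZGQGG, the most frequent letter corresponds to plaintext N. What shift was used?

The most frequent ciphertext letter is G (appears 8 times).
G is position 6; N is position 13.
Shift = -7≡19.

19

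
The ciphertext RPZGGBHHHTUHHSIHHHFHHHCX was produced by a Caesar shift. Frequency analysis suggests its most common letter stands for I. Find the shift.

The most frequent ciphertext letter is H (appears 11 times).
H is position 7; I is position 8.
Shift = -1≡25.

25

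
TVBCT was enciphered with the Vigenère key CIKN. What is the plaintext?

RNRPR

Repeat the key across the ciphertext: CIKNC
T(19)−C(2): 17 → R
V(21)−I(8): 13 → N
B(1)−K(10): -9≡17 → R
C(2)−N(13): -11≡15 → P
T(19)−C(2): 17 → R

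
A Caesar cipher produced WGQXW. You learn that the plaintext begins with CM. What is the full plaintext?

CMWDC

From the crib: W(22)−C(2)=20, so the shift is 20.
Subtract 20 from each ciphertext letter:
W(22): 22−20=2 → C
G(6): 6−20=-14≡12 → M
Q(16): 16−20=-4≡22 → W
X(23): 23−20=3 → D
W(22): 22−20=2 → C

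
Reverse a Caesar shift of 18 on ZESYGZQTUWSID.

Z(25): 25−18=7 → H
E(4): 4−18=-14≡12 → M
S(18): 18−18=0 → A
Y(24): 24−18=6 → G
G(6): 6−18=-12≡14 → O
Z(25): 25−18=7 → H
Q(16): 16−18=-2≡24 → Y
T(19): 19−18=1 → B
U(20): 20−18=2 → C
W(22): 22−18=4 → E
S(18): 18−18=0 → A
I(8): 8−18=-10≡16 → Q
D(3): 3−18=-15≡11 → L

HMAGOHYBCEAQL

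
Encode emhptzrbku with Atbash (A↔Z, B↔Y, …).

e(4) → v(21)
m(12) → n(13)
h(7) → s(18)
p(15) → k(10)
t(19) → g(6)
z(25) → a(0)
r(17) → i(8)
b(1) → y(24)
k(10) → p(15)
u(20) → f(5)

vnskgaiypf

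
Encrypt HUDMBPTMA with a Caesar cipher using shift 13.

UHQZOCGZN

H(7): 7+13=20 → U
U(20): 20+13=33≡7 → H
D(3): 3+13=16 → Q
M(12): 12+13=25 → Z
B(1): 1+13=14 → O
P(15): 15+13=28≡2 → C
T(19): 19+13=32≡6 → G
M(12): 12+13=25 → Z
A(0): 0+13=13 → N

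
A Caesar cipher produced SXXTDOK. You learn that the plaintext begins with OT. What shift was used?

4

From the crib: S(18)−O(14)=4, so the shift is 4.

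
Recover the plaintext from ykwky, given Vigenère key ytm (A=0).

arkmf

Repeat the key across the ciphertext: ytmyt
y(24)−y(24): 0 → a
k(10)−t(19): -9≡17 → r
w(22)−m(12): 10 → k
k(10)−y(24): -14≡12 → m
y(24)−t(19): 5 → f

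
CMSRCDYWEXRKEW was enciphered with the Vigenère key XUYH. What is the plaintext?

FSUKFJAPHDTDHC

Repeat the key across the ciphertext: XUYHXUYHXUYHXU
C(2)−X(23): -21≡5 → F
M(12)−U(20): -8≡18 → S
S(18)−Y(24): -6≡20 → U
R(17)−H(7): 10 → K
C(2)−X(23): -21≡5 → F
D(3)−U(20): -17≡9 → J
Y(24)−Y(24): 0 → A
W(22)−H(7): 15 → P
E(4)−X(23): -19≡7 → H
X(23)−U(20): 3 → D
R(17)−Y(24): -7≡19 → T
K(10)−H(7): 3 → D
E(4)−X(23): -19≡7 → H
W(22)−U(20): 2 → C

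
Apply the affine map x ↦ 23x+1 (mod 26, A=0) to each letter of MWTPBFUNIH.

M(12): 23·12+1=277≡17 → R
W(22): 23·22+1=507≡13 → N
T(19): 23·19+1=438≡22 → W
P(15): 23·15+1=346≡8 → I
B(1): 23·1+1=24 → Y
F(5): 23·5+1=116≡12 → M
U(20): 23·20+1=461≡19 → T
N(13): 23·13+1=300≡14 → O
I(8): 23·8+1=185≡3 → D
H(7): 23·7+1=162≡6 → G

RNWIYMTODG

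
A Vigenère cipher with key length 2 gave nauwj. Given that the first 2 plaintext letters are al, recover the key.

np

Subtract each crib letter from the matching ciphertext letter (mod 26):
n(13)−a(0)=13 → n
a(0)−l(11)=-11≡15 → p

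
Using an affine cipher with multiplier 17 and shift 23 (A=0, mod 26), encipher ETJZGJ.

NIUGVU

E(4): 17·4+23=91≡13 → N
T(19): 17·19+23=346≡8 → I
J(9): 17·9+23=176≡20 → U
Z(25): 17·25+23=448≡6 → G
G(6): 17·6+23=125≡21 → V
J(9): 17·9+23=176≡20 → U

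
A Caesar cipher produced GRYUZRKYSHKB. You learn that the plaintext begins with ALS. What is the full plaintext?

ALSOTLESMBEV

From the crib: G(6)−A(0)=6, so the shift is 6.
Subtract 6 from each ciphertext letter:
G(6): 6−6=0 → A
R(17): 17−6=11 → L
Y(24): 24−6=18 → S
U(20): 20−6=14 → O
Z(25): 25−6=19 → T
R(17): 17−6=11 → L
K(10): 10−6=4 → E
Y(24): 24−6=18 → S
S(18): 18−6=12 → M
H(7): 7−6=1 → B
K(10): 10−6=4 → E
B(1): 1−6=-5≡21 → V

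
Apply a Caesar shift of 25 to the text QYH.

PXG

Q(16): 16+25=41≡15 → P
Y(24): 24+25=49≡23 → X
H(7): 7+25=32≡6 → G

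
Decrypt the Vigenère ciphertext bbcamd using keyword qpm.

lmqkxr

Repeat the key across the ciphertext: qpmqpm
b(1)−q(16): -15≡11 → l
b(1)−p(15): -14≡12 → m
c(2)−m(12): -10≡16 → q
a(0)−q(16): -16≡10 → k
m(12)−p(15): -3≡23 → x
d(3)−m(12): -9≡17 → r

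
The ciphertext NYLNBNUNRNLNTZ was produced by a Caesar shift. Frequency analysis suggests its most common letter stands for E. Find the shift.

The most frequent ciphertext letter is N (appears 6 times).
N is position 13; E is position 4.
Shift = 9.

9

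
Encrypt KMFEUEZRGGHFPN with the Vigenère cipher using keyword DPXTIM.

Repeat the key across the message: DPXTIMDPXTIMDP
K(10)+D(3): 13 → N
M(12)+P(15): 27≡1 → B
F(5)+X(23): 28≡2 → C
E(4)+T(19): 23 → X
U(20)+I(8): 28≡2 → C
E(4)+M(12): 16 → Q
Z(25)+D(3): 28≡2 → C
R(17)+P(15): 32≡6 → G
G(6)+X(23): 29≡3 → D
G(6)+T(19): 25 → Z
H(7)+I(8): 15 → P
F(5)+M(12): 17 → R
P(15)+D(3): 18 → S
N(13)+P(15): 28≡2 → C

NBCXCQCGDZPRSC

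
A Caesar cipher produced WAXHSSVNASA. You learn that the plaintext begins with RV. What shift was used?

5

From the crib: W(22)−R(17)=5, so the shift is 5.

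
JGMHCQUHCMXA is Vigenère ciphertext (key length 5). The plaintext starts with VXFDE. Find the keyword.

OJHEY

Subtract each crib letter from the matching ciphertext letter (mod 26):
J(9)−V(21)=-12≡14 → O
G(6)−X(23)=-17≡9 → J
M(12)−F(5)=7 → H
H(7)−D(3)=4 → E
C(2)−E(4)=-2≡24 → Y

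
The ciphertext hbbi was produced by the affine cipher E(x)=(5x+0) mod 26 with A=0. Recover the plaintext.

The inverse of 5 mod 26 is 21, since 5·21=105≡1. Apply D(y)=21·(y−0) mod 26:
h(7): 21·(7−0)=147≡17 → r
b(1): 21·(1−0)=21 → v
b(1): 21·(1−0)=21 → v
i(8): 21·(8−0)=168≡12 → m

rvvm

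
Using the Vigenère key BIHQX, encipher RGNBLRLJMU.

SOURISTQCR

Repeat the key across the message: BIHQXBIHQX
R(17)+B(1): 18 → S
G(6)+I(8): 14 → O
N(13)+H(7): 20 → U
B(1)+Q(16): 17 → R
L(11)+X(23): 34≡8 → I
R(17)+B(1): 18 → S
L(11)+I(8): 19 → T
J(9)+H(7): 16 → Q
M(12)+Q(16): 28≡2 → C
U(20)+X(23): 43≡17 → R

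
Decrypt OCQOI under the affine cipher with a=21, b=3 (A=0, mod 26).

The inverse of 21 mod 26 is 5, since 21·5=105≡1. Apply D(y)=5·(y−3) mod 26:
O(14): 5·(14−3)=55≡3 → D
C(2): 5·(2−3)=-5≡21 → V
Q(16): 5·(16−3)=65≡13 → N
O(14): 5·(14−3)=55≡3 → D
I(8): 5·(8−3)=25 → Z

DVNDZ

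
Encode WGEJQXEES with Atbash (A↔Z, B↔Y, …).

W(22) → D(3)
G(6) → T(19)
E(4) → V(21)
J(9) → Q(16)
Q(16) → J(9)
X(23) → C(2)
E(4) → V(21)
E(4) → V(21)
S(18) → H(7)

DTVQJCVVH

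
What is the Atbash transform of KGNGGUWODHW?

PTMTTFDLWSD

K(10) → P(15)
G(6) → T(19)
N(13) → M(12)
G(6) → T(19)
G(6) → T(19)
U(20) → F(5)
W(22) → D(3)
O(14) → L(11)
D(3) → W(22)
H(7) → S(18)
W(22) → D(3)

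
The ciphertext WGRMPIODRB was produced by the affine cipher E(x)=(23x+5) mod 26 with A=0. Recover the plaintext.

DRWPOZXSWK

The inverse of 23 mod 26 is 17, since 23·17=391≡1. Apply D(y)=17·(y−5) mod 26:
W(22): 17·(22−5)=289≡3 → D
G(6): 17·(6−5)=17 → R
R(17): 17·(17−5)=204≡22 → W
M(12): 17·(12−5)=119≡15 → P
P(15): 17·(15−5)=170≡14 → O
I(8): 17·(8−5)=51≡25 → Z
O(14): 17·(14−5)=153≡23 → X
D(3): 17·(3−5)=-34≡18 → S
R(17): 17·(17−5)=204≡22 → W
B(1): 17·(1−5)=-68≡10 → K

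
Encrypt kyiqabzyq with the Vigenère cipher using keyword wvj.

gtrmvkvtz

Repeat the key across the message: wvjwvjwvj
k(10)+w(22): 32≡6 → g
y(24)+v(21): 45≡19 → t
i(8)+j(9): 17 → r
q(16)+w(22): 38≡12 → m
a(0)+v(21): 21 → v
b(1)+j(9): 10 → k
z(25)+w(22): 47≡21 → v
y(24)+v(21): 45≡19 → t
q(16)+j(9): 25 → z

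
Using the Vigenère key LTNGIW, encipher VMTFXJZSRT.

Repeat the key across the message: LTNGIWLTNG
V(21)+L(11): 32≡6 → G
M(12)+T(19): 31≡5 → F
T(19)+N(13): 32≡6 → G
F(5)+G(6): 11 → L
X(23)+I(8): 31≡5 → F
J(9)+W(22): 31≡5 → F
Z(25)+L(11): 36≡10 → K
S(18)+T(19): 37≡11 → L
R(17)+N(13): 30≡4 → E
T(19)+G(6): 25 → Z

GFGLFFKLEZ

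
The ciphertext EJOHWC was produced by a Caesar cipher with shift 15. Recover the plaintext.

PUZSHN

E(4): 4−15=-11≡15 → P
J(9): 9−15=-6≡20 → U
O(14): 14−15=-1≡25 → Z
H(7): 7−15=-8≡18 → S
W(22): 22−15=7 → H
C(2): 2−15=-13≡13 → N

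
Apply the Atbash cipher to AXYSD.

ZCBHW

A(0) → Z(25)
X(23) → C(2)
Y(24) → B(1)
S(18) → H(7)
D(3) → W(22)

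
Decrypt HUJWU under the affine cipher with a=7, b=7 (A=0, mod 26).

The inverse of 7 mod 26 is 15, since 7·15=105≡1. Apply D(y)=15·(y−7) mod 26:
H(7): 15·(7−7)=0 → A
U(20): 15·(20−7)=195≡13 → N
J(9): 15·(9−7)=30≡4 → E
W(22): 15·(22−7)=225≡17 → R
U(20): 15·(20−7)=195≡13 → N

ANERN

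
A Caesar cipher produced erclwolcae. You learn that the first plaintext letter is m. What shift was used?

18

From the crib: e(4)−m(12)=-8≡18, so the shift is 18.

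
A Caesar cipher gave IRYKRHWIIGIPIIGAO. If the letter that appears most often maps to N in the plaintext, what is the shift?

21

The most frequent ciphertext letter is I (appears 6 times).
I is position 8; N is position 13.
Shift = -5≡21.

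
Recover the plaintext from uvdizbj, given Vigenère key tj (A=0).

Repeat the key across the ciphertext: tjtjtjt
u(20)−t(19): 1 → b
v(21)−j(9): 12 → m
d(3)−t(19): -16≡10 → k
i(8)−j(9): -1≡25 → z
z(25)−t(19): 6 → g
b(1)−j(9): -8≡18 → s
j(9)−t(19): -10≡16 → q

bmkzgsq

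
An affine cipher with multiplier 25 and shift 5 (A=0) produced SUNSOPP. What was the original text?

NLSNRQQ

The inverse of 25 mod 26 is 25, since 25·25=625≡1. Apply D(y)=25·(y−5) mod 26:
S(18): 25·(18−5)=325≡13 → N
U(20): 25·(20−5)=375≡11 → L
N(13): 25·(13−5)=200≡18 → S
S(18): 25·(18−5)=325≡13 → N
O(14): 25·(14−5)=225≡17 → R
P(15): 25·(15−5)=250≡16 → Q
P(15): 25·(15−5)=250≡16 → Q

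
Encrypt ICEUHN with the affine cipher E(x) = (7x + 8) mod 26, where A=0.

I(8): 7·8+8=64≡12 → M
C(2): 7·2+8=22 → W
E(4): 7·4+8=36≡10 → K
U(20): 7·20+8=148≡18 → S
H(7): 7·7+8=57≡5 → F
N(13): 7·13+8=99≡21 → V

MWKSFV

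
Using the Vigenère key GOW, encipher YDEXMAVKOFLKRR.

Repeat the key across the message: GOWGOWGOWGOWGO
Y(24)+G(6): 30≡4 → E
D(3)+O(14): 17 → R
E(4)+W(22): 26≡0 → A
X(23)+G(6): 29≡3 → D
M(12)+O(14): 26≡0 → A
A(0)+W(22): 22 → W
V(21)+G(6): 27≡1 → B
K(10)+O(14): 24 → Y
O(14)+W(22): 36≡10 → K
F(5)+G(6): 11 → L
L(11)+O(14): 25 → Z
K(10)+W(22): 32≡6 → G
R(17)+G(6): 23 → X
R(17)+O(14): 31≡5 → F

ERADAWBYKLZGXF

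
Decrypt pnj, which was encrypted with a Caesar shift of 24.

p(15): 15−24=-9≡17 → r
n(13): 13−24=-11≡15 → p
j(9): 9−24=-15≡11 → l

rpl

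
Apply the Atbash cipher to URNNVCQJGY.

U(20) → F(5)
R(17) → I(8)
N(13) → M(12)
N(13) → M(12)
V(21) → E(4)
C(2) → X(23)
Q(16) → J(9)
J(9) → Q(16)
G(6) → T(19)
Y(24) → B(1)

FIMMEXJQTB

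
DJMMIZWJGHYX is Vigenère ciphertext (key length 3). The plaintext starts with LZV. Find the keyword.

SKR

Subtract each crib letter from the matching ciphertext letter (mod 26):
D(3)−L(11)=-8≡18 → S
J(9)−Z(25)=-16≡10 → K
M(12)−V(21)=-9≡17 → R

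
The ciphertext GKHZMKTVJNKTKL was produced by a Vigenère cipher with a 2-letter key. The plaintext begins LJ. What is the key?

VB

Subtract each crib letter from the matching ciphertext letter (mod 26):
G(6)−L(11)=-5≡21 → V
K(10)−J(9)=1 → B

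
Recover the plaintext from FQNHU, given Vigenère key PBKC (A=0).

Repeat the key across the ciphertext: PBKCP
F(5)−P(15): -10≡16 → Q
Q(16)−B(1): 15 → P
N(13)−K(10): 3 → D
H(7)−C(2): 5 → F
U(20)−P(15): 5 → F

QPDFF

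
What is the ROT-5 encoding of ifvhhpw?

nkammub

i(8): 8+5=13 → n
f(5): 5+5=10 → k
v(21): 21+5=26≡0 → a
h(7): 7+5=12 → m
h(7): 7+5=12 → m
p(15): 15+5=20 → u
w(22): 22+5=27≡1 → b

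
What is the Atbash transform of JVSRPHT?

J(9) → Q(16)
V(21) → E(4)
S(18) → H(7)
R(17) → I(8)
P(15) → K(10)
H(7) → S(18)
T(19) → G(6)

QEHIKSG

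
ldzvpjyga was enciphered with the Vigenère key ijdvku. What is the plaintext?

Repeat the key across the ciphertext: ijdvkuijd
l(11)−i(8): 3 → d
d(3)−j(9): -6≡20 → u
z(25)−d(3): 22 → w
v(21)−v(21): 0 → a
p(15)−k(10): 5 → f
j(9)−u(20): -11≡15 → p
y(24)−i(8): 16 → q
g(6)−j(9): -3≡23 → x
a(0)−d(3): -3≡23 → x

duwafpqxx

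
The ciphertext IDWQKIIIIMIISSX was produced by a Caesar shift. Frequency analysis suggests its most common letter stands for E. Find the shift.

The most frequent ciphertext letter is I (appears 7 times).
I is position 8; E is position 4.
Shift = 4.

4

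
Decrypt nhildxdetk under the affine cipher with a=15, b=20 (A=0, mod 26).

The inverse of 15 mod 26 is 7, since 15·7=105≡1. Apply D(y)=7·(y−20) mod 26:
n(13): 7·(13−20)=-49≡3 → d
h(7): 7·(7−20)=-91≡13 → n
i(8): 7·(8−20)=-84≡20 → u
l(11): 7·(11−20)=-63≡15 → p
d(3): 7·(3−20)=-119≡11 → l
x(23): 7·(23−20)=21 → v
d(3): 7·(3−20)=-119≡11 → l
e(4): 7·(4−20)=-112≡18 → s
t(19): 7·(19−20)=-7≡19 → t
k(10): 7·(10−20)=-70≡8 → i

dnuplvlsti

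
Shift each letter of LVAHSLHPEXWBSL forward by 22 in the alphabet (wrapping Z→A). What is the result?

HRWDOHDLATSXOH

L(11): 11+22=33≡7 → H
V(21): 21+22=43≡17 → R
A(0): 0+22=22 → W
H(7): 7+22=29≡3 → D
S(18): 18+22=40≡14 → O
L(11): 11+22=33≡7 → H
H(7): 7+22=29≡3 → D
P(15): 15+22=37≡11 → L
E(4): 4+22=26≡0 → A
X(23): 23+22=45≡19 → T
W(22): 22+22=44≡18 → S
B(1): 1+22=23 → X
S(18): 18+22=40≡14 → O
L(11): 11+22=33≡7 → H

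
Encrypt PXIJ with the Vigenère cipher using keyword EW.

Repeat the key across the message: EWEW
P(15)+E(4): 19 → T
X(23)+W(22): 45≡19 → T
I(8)+E(4): 12 → M
J(9)+W(22): 31≡5 → F

TTMF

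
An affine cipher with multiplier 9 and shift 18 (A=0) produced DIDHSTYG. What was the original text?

HWHTADSQ

The inverse of 9 mod 26 is 3, since 9·3=27≡1. Apply D(y)=3·(y−18) mod 26:
D(3): 3·(3−18)=-45≡7 → H
I(8): 3·(8−18)=-30≡22 → W
D(3): 3·(3−18)=-45≡7 → H
H(7): 3·(7−18)=-33≡19 → T
S(18): 3·(18−18)=0 → A
T(19): 3·(19−18)=3 → D
Y(24): 3·(24−18)=18 → S
G(6): 3·(6−18)=-36≡16 → Q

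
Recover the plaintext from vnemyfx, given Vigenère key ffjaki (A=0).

qivmoxs

Repeat the key across the ciphertext: ffjakif
v(21)−f(5): 16 → q
n(13)−f(5): 8 → i
e(4)−j(9): -5≡21 → v
m(12)−a(0): 12 → m
y(24)−k(10): 14 → o
f(5)−i(8): -3≡23 → x
x(23)−f(5): 18 → s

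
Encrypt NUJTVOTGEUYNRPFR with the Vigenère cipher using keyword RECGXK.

EYLZSYKKGAVXITHX

Repeat the key across the message: RECGXKRECGXKRECG
N(13)+R(17): 30≡4 → E
U(20)+E(4): 24 → Y
J(9)+C(2): 11 → L
T(19)+G(6): 25 → Z
V(21)+X(23): 44≡18 → S
O(14)+K(10): 24 → Y
T(19)+R(17): 36≡10 → K
G(6)+E(4): 10 → K
E(4)+C(2): 6 → G
U(20)+G(6): 26≡0 → A
Y(24)+X(23): 47≡21 → V
N(13)+K(10): 23 → X
R(17)+R(17): 34≡8 → I
P(15)+E(4): 19 → T
F(5)+C(2): 7 → H
R(17)+G(6): 23 → X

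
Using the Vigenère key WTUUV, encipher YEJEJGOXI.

UXDYECHRC

Repeat the key across the message: WTUUVWTUU
Y(24)+W(22): 46≡20 → U
E(4)+T(19): 23 → X
J(9)+U(20): 29≡3 → D
E(4)+U(20): 24 → Y
J(9)+V(21): 30≡4 → E
G(6)+W(22): 28≡2 → C
O(14)+T(19): 33≡7 → H
X(23)+U(20): 43≡17 → R
I(8)+U(20): 28≡2 → C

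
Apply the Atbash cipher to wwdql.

ddwjo

w(22) → d(3)
w(22) → d(3)
d(3) → w(22)
q(16) → j(9)
l(11) → o(14)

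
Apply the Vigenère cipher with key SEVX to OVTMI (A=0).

GZOJA

Repeat the key across the message: SEVXS
O(14)+S(18): 32≡6 → G
V(21)+E(4): 25 → Z
T(19)+V(21): 40≡14 → O
M(12)+X(23): 35≡9 → J
I(8)+S(18): 26≡0 → A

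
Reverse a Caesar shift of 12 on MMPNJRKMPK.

M(12): 12−12=0 → A
M(12): 12−12=0 → A
P(15): 15−12=3 → D
N(13): 13−12=1 → B
J(9): 9−12=-3≡23 → X
R(17): 17−12=5 → F
K(10): 10−12=-2≡24 → Y
M(12): 12−12=0 → A
P(15): 15−12=3 → D
K(10): 10−12=-2≡24 → Y

AADBXFYADY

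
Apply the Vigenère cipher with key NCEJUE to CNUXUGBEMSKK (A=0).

PPYGOKOGQBEO

Repeat the key across the message: NCEJUENCEJUE
C(2)+N(13): 15 → P
N(13)+C(2): 15 → P
U(20)+E(4): 24 → Y
X(23)+J(9): 32≡6 → G
U(20)+U(20): 40≡14 → O
G(6)+E(4): 10 → K
B(1)+N(13): 14 → O
E(4)+C(2): 6 → G
M(12)+E(4): 16 → Q
S(18)+J(9): 27≡1 → B
K(10)+U(20): 30≡4 → E
K(10)+E(4): 14 → O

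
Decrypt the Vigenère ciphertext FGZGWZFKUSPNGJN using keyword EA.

Repeat the key across the ciphertext: EAEAEAEAEAEAEAE
F(5)−E(4): 1 → B
G(6)−A(0): 6 → G
Z(25)−E(4): 21 → V
G(6)−A(0): 6 → G
W(22)−E(4): 18 → S
Z(25)−A(0): 25 → Z
F(5)−E(4): 1 → B
K(10)−A(0): 10 → K
U(20)−E(4): 16 → Q
S(18)−A(0): 18 → S
P(15)−E(4): 11 → L
N(13)−A(0): 13 → N
G(6)−E(4): 2 → C
J(9)−A(0): 9 → J
N(13)−E(4): 9 → J

BGVGSZBKQSLNCJJ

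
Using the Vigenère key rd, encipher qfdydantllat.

Repeat the key across the message: rdrdrdrdrdrd
q(16)+r(17): 33≡7 → h
f(5)+d(3): 8 → i
d(3)+r(17): 20 → u
y(24)+d(3): 27≡1 → b
d(3)+r(17): 20 → u
a(0)+d(3): 3 → d
n(13)+r(17): 30≡4 → e
t(19)+d(3): 22 → w
l(11)+r(17): 28≡2 → c
l(11)+d(3): 14 → o
a(0)+r(17): 17 → r
t(19)+d(3): 22 → w

hiubudewcorw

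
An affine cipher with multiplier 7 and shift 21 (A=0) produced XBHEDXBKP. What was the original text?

EMYFQEMRO

The inverse of 7 mod 26 is 15, since 7·15=105≡1. Apply D(y)=15·(y−21) mod 26:
X(23): 15·(23−21)=30≡4 → E
B(1): 15·(1−21)=-300≡12 → M
H(7): 15·(7−21)=-210≡24 → Y
E(4): 15·(4−21)=-255≡5 → F
D(3): 15·(3−21)=-270≡16 → Q
X(23): 15·(23−21)=30≡4 → E
B(1): 15·(1−21)=-300≡12 → M
K(10): 15·(10−21)=-165≡17 → R
P(15): 15·(15−21)=-90≡14 → O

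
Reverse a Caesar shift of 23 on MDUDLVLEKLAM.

M(12): 12−23=-11≡15 → P
D(3): 3−23=-20≡6 → G
U(20): 20−23=-3≡23 → X
D(3): 3−23=-20≡6 → G
L(11): 11−23=-12≡14 → O
V(21): 21−23=-2≡24 → Y
L(11): 11−23=-12≡14 → O
E(4): 4−23=-19≡7 → H
K(10): 10−23=-13≡13 → N
L(11): 11−23=-12≡14 → O
A(0): 0−23=-23≡3 → D
M(12): 12−23=-11≡15 → P

PGXGOYOHNODP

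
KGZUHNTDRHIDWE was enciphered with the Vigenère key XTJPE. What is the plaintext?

Repeat the key across the ciphertext: XTJPEXTJPEXTJP
K(10)−X(23): -13≡13 → N
G(6)−T(19): -13≡13 → N
Z(25)−J(9): 16 → Q
U(20)−P(15): 5 → F
H(7)−E(4): 3 → D
N(13)−X(23): -10≡16 → Q
T(19)−T(19): 0 → A
D(3)−J(9): -6≡20 → U
R(17)−P(15): 2 → C
H(7)−E(4): 3 → D
I(8)−X(23): -15≡11 → L
D(3)−T(19): -16≡10 → K
W(22)−J(9): 13 → N
E(4)−P(15): -11≡15 → P

NNQFDQAUCDLKNP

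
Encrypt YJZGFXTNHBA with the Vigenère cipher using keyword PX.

Repeat the key across the message: PXPXPXPXPXP
Y(24)+P(15): 39≡13 → N
J(9)+X(23): 32≡6 → G
Z(25)+P(15): 40≡14 → O
G(6)+X(23): 29≡3 → D
F(5)+P(15): 20 → U
X(23)+X(23): 46≡20 → U
T(19)+P(15): 34≡8 → I
N(13)+X(23): 36≡10 → K
H(7)+P(15): 22 → W
B(1)+X(23): 24 → Y
A(0)+P(15): 15 → P

NGODUUIKWYP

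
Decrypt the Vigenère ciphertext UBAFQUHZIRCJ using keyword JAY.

LBCWQWYZKICL

Repeat the key across the ciphertext: JAYJAYJAYJAY
U(20)−J(9): 11 → L
B(1)−A(0): 1 → B
A(0)−Y(24): -24≡2 → C
F(5)−J(9): -4≡22 → W
Q(16)−A(0): 16 → Q
U(20)−Y(24): -4≡22 → W
H(7)−J(9): -2≡24 → Y
Z(25)−A(0): 25 → Z
I(8)−Y(24): -16≡10 → K
R(17)−J(9): 8 → I
C(2)−A(0): 2 → C
J(9)−Y(24): -15≡11 → L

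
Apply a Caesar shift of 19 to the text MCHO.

FVAH

M(12): 12+19=31≡5 → F
C(2): 2+19=21 → V
H(7): 7+19=26≡0 → A
O(14): 14+19=33≡7 → H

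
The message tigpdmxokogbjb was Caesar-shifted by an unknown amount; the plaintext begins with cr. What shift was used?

17

From the crib: t(19)−c(2)=17, so the shift is 17.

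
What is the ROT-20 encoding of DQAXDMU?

D(3): 3+20=23 → X
Q(16): 16+20=36≡10 → K
A(0): 0+20=20 → U
X(23): 23+20=43≡17 → R
D(3): 3+20=23 → X
M(12): 12+20=32≡6 → G
U(20): 20+20=40≡14 → O

XKURXGO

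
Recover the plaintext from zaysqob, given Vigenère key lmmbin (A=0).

Repeat the key across the ciphertext: lmmbinl
z(25)−l(11): 14 → o
a(0)−m(12): -12≡14 → o
y(24)−m(12): 12 → m
s(18)−b(1): 17 → r
q(16)−i(8): 8 → i
o(14)−n(13): 1 → b
b(1)−l(11): -10≡16 → q

oomribq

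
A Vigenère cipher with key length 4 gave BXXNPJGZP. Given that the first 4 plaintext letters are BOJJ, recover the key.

Subtract each crib letter from the matching ciphertext letter (mod 26):
B(1)−B(1)=0 → A
X(23)−O(14)=9 → J
X(23)−J(9)=14 → O
N(13)−J(9)=4 → E

AJOE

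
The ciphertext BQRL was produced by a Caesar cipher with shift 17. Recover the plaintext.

KZAU

B(1): 1−17=-16≡10 → K
Q(16): 16−17=-1≡25 → Z
R(17): 17−17=0 → A
L(11): 11−17=-6≡20 → U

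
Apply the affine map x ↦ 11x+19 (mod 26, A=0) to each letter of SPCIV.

S(18): 11·18+19=217≡9 → J
P(15): 11·15+19=184≡2 → C
C(2): 11·2+19=41≡15 → P
I(8): 11·8+19=107≡3 → D
V(21): 11·21+19=250≡16 → Q

JCPDQ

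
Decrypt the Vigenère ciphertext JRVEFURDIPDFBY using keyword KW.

Repeat the key across the ciphertext: KWKWKWKWKWKWKW
J(9)−K(10): -1≡25 → Z
R(17)−W(22): -5≡21 → V
V(21)−K(10): 11 → L
E(4)−W(22): -18≡8 → I
F(5)−K(10): -5≡21 → V
U(20)−W(22): -2≡24 → Y
R(17)−K(10): 7 → H
D(3)−W(22): -19≡7 → H
I(8)−K(10): -2≡24 → Y
P(15)−W(22): -7≡19 → T
D(3)−K(10): -7≡19 → T
F(5)−W(22): -17≡9 → J
B(1)−K(10): -9≡17 → R
Y(24)−W(22): 2 → C

ZVLIVYHHYTTJRC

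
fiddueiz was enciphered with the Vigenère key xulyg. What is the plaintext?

Repeat the key across the ciphertext: xulygxul
f(5)−x(23): -18≡8 → i
i(8)−u(20): -12≡14 → o
d(3)−l(11): -8≡18 → s
d(3)−y(24): -21≡5 → f
u(20)−g(6): 14 → o
e(4)−x(23): -19≡7 → h
i(8)−u(20): -12≡14 → o
z(25)−l(11): 14 → o

iosfohoo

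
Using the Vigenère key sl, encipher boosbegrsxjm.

tzgdtpyckibx

Repeat the key across the message: slslslslslsl
b(1)+s(18): 19 → t
o(14)+l(11): 25 → z
o(14)+s(18): 32≡6 → g
s(18)+l(11): 29≡3 → d
b(1)+s(18): 19 → t
e(4)+l(11): 15 → p
g(6)+s(18): 24 → y
r(17)+l(11): 28≡2 → c
s(18)+s(18): 36≡10 → k
x(23)+l(11): 34≡8 → i
j(9)+s(18): 27≡1 → b
m(12)+l(11): 23 → x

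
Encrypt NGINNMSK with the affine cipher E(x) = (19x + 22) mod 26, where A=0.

N(13): 19·13+22=269≡9 → J
G(6): 19·6+22=136≡6 → G
I(8): 19·8+22=174≡18 → S
N(13): 19·13+22=269≡9 → J
N(13): 19·13+22=269≡9 → J
M(12): 19·12+22=250≡16 → Q
S(18): 19·18+22=364≡0 → A
K(10): 19·10+22=212≡4 → E

JGSJJQAE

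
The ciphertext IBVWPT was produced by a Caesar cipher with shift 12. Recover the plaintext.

I(8): 8−12=-4≡22 → W
B(1): 1−12=-11≡15 → P
V(21): 21−12=9 → J
W(22): 22−12=10 → K
P(15): 15−12=3 → D
T(19): 19−12=7 → H

WPJKDH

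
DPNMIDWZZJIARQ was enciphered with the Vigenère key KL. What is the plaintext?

Repeat the key across the ciphertext: KLKLKLKLKLKLKL
D(3)−K(10): -7≡19 → T
P(15)−L(11): 4 → E
N(13)−K(10): 3 → D
M(12)−L(11): 1 → B
I(8)−K(10): -2≡24 → Y
D(3)−L(11): -8≡18 → S
W(22)−K(10): 12 → M
Z(25)−L(11): 14 → O
Z(25)−K(10): 15 → P
J(9)−L(11): -2≡24 → Y
I(8)−K(10): -2≡24 → Y
A(0)−L(11): -11≡15 → P
R(17)−K(10): 7 → H
Q(16)−L(11): 5 → F

TEDBYSMOPYYPHF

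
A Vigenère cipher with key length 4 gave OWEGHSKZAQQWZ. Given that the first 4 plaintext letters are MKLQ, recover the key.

CMTQ

Subtract each crib letter from the matching ciphertext letter (mod 26):
O(14)−M(12)=2 → C
W(22)−K(10)=12 → M
E(4)−L(11)=-7≡19 → T
G(6)−Q(16)=-10≡16 → Q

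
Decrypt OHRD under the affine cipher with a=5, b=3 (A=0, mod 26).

The inverse of 5 mod 26 is 21, since 5·21=105≡1. Apply D(y)=21·(y−3) mod 26:
O(14): 21·(14−3)=231≡23 → X
H(7): 21·(7−3)=84≡6 → G
R(17): 21·(17−3)=294≡8 → I
D(3): 21·(3−3)=0 → A

XGIA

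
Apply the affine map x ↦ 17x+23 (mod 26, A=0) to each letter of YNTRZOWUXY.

PKIAGBHZYP

Y(24): 17·24+23=431≡15 → P
N(13): 17·13+23=244≡10 → K
T(19): 17·19+23=346≡8 → I
R(17): 17·17+23=312≡0 → A
Z(25): 17·25+23=448≡6 → G
O(14): 17·14+23=261≡1 → B
W(22): 17·22+23=397≡7 → H
U(20): 17·20+23=363≡25 → Z
X(23): 17·23+23=414≡24 → Y
Y(24): 17·24+23=431≡15 → P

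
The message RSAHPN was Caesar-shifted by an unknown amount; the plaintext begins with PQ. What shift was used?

2

From the crib: R(17)−P(15)=2, so the shift is 2.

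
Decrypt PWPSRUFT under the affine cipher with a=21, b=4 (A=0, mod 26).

The inverse of 21 mod 26 is 5, since 21·5=105≡1. Apply D(y)=5·(y−4) mod 26:
P(15): 5·(15−4)=55≡3 → D
W(22): 5·(22−4)=90≡12 → M
P(15): 5·(15−4)=55≡3 → D
S(18): 5·(18−4)=70≡18 → S
R(17): 5·(17−4)=65≡13 → N
U(20): 5·(20−4)=80≡2 → C
F(5): 5·(5−4)=5 → F
T(19): 5·(19−4)=75≡23 → X

DMDSNCFX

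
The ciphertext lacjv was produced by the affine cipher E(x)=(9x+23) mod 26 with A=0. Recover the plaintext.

The inverse of 9 mod 26 is 3, since 9·3=27≡1. Apply D(y)=3·(y−23) mod 26:
l(11): 3·(11−23)=-36≡16 → q
a(0): 3·(0−23)=-69≡9 → j
c(2): 3·(2−23)=-63≡15 → p
j(9): 3·(9−23)=-42≡10 → k
v(21): 3·(21−23)=-6≡20 → u

qjpku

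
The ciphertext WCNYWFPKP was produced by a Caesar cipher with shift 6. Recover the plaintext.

QWHSQZJEJ

W(22): 22−6=16 → Q
C(2): 2−6=-4≡22 → W
N(13): 13−6=7 → H
Y(24): 24−6=18 → S
W(22): 22−6=16 → Q
F(5): 5−6=-1≡25 → Z
P(15): 15−6=9 → J
K(10): 10−6=4 → E
P(15): 15−6=9 → J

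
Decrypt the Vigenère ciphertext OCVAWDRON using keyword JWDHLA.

FGSTLDISK

Repeat the key across the ciphertext: JWDHLAJWD
O(14)−J(9): 5 → F
C(2)−W(22): -20≡6 → G
V(21)−D(3): 18 → S
A(0)−H(7): -7≡19 → T
W(22)−L(11): 11 → L
D(3)−A(0): 3 → D
R(17)−J(9): 8 → I
O(14)−W(22): -8≡18 → S
N(13)−D(3): 10 → K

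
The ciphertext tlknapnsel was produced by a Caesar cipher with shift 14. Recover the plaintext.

fxwzmbzeqx

t(19): 19−14=5 → f
l(11): 11−14=-3≡23 → x
k(10): 10−14=-4≡22 → w
n(13): 13−14=-1≡25 → z
a(0): 0−14=-14≡12 → m
p(15): 15−14=1 → b
n(13): 13−14=-1≡25 → z
s(18): 18−14=4 → e
e(4): 4−14=-10≡16 → q
l(11): 11−14=-3≡23 → x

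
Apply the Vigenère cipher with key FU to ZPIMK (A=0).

EJNGP

Repeat the key across the message: FUFUF
Z(25)+F(5): 30≡4 → E
P(15)+U(20): 35≡9 → J
I(8)+F(5): 13 → N
M(12)+U(20): 32≡6 → G
K(10)+F(5): 15 → P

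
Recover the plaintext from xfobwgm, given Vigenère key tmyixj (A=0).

Repeat the key across the ciphertext: tmyixjt
x(23)−t(19): 4 → e
f(5)−m(12): -7≡19 → t
o(14)−y(24): -10≡16 → q
b(1)−i(8): -7≡19 → t
w(22)−x(23): -1≡25 → z
g(6)−j(9): -3≡23 → x
m(12)−t(19): -7≡19 → t

etqtzxt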